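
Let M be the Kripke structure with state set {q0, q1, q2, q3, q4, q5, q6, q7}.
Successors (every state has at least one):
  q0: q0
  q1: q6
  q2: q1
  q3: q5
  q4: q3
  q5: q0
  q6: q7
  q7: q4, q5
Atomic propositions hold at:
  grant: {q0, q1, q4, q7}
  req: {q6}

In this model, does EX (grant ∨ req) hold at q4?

No

Sat(grant ∨ req) = {q0, q1, q4, q6, q7}
Sat(EX (grant ∨ req)) = {s : some successor in {q0, q1, q4, q6, q7}} = {q0, q1, q2, q5, q6, q7}
q4 ∉ Sat(EX (grant ∨ req)) = {q0, q1, q2, q5, q6, q7}, so the formula does not hold at q4.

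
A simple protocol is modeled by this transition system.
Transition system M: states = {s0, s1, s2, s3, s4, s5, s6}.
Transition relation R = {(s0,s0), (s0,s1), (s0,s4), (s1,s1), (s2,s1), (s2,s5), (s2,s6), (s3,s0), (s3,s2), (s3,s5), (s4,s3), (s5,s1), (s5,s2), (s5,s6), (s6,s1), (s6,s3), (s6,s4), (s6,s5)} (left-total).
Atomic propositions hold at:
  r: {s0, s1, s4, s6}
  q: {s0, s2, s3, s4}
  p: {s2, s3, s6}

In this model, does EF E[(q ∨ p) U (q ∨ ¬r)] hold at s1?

No

Sat(q ∨ p) = {s0, s2, s3, s4, s6}
Sat(¬r) = {s2, s3, s5}
Sat(q ∨ ¬r) = {s0, s2, s3, s4, s5}
E[(q ∨ p) U (q ∨ ¬r)]: least fixpoint, start Z0 = Sat((q ∨ ¬r)) = {s0, s2, s3, s4, s5}, add states in Sat(q ∨ p) with some successor in Z. Z1 = {s0, s2, s3, s4, s5, s6}; fixed.
Sat(E[(q ∨ p) U (q ∨ ¬r)]) = {s0, s2, s3, s4, s5, s6}
EF E[(q ∨ p) U (q ∨ ¬r)]: least fixpoint, start Z0 = {s0, s2, s3, s4, s5, s6}, add states with some successor in Z. Already a fixed point.
Sat(EF E[(q ∨ p) U (q ∨ ¬r)]) = {s0, s2, s3, s4, s5, s6}
s1 ∉ Sat(EF E[(q ∨ p) U (q ∨ ¬r)]) = {s0, s2, s3, s4, s5, s6}, so the formula does not hold at s1.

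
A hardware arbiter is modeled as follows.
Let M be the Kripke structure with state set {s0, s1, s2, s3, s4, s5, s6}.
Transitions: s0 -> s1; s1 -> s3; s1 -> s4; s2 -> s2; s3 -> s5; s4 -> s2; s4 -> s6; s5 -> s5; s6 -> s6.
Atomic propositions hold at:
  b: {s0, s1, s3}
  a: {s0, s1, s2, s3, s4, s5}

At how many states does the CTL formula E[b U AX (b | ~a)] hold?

2

Sat(~a) = {s6}
Sat(b | ~a) = {s0, s1, s3, s6}
Sat(AX (b | ~a)) = {s : every successor in {s0, s1, s3, s6}} = {s0, s6}
E[b U AX (b | ~a)]: least fixpoint, start Z0 = Sat(AX (b | ~a)) = {s0, s6}, add states in Sat(b) with some successor in Z. Already a fixed point.
Sat(E[b U AX (b | ~a)]) = {s0, s6}
|Sat(E[b U AX (b | ~a)])| = |{s0, s6}| = 2.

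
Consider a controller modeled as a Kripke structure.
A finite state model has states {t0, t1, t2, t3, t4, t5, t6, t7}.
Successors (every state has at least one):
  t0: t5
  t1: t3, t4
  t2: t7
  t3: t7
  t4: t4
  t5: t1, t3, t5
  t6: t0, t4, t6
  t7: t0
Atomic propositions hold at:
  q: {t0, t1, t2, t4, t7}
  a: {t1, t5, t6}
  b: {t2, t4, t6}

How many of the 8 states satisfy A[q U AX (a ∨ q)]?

7

Sat(a ∨ q) = {t0, t1, t2, t4, t5, t6, t7}
Sat(AX (a ∨ q)) = {s : every successor in {t0, t1, t2, t4, t5, t6, t7}} = {t0, t2, t3, t4, t6, t7}
A[q U AX (a ∨ q)]: least fixpoint, start Z0 = Sat(AX (a ∨ q)) = {t0, t2, t3, t4, t6, t7}, add states in Sat(q) with every successor in Z. Z1 = {t0, t1, t2, t3, t4, t6, t7}; fixed.
Sat(A[q U AX (a ∨ q)]) = {t0, t1, t2, t3, t4, t6, t7}
|Sat(A[q U AX (a ∨ q)])| = |{t0, t1, t2, t3, t4, t6, t7}| = 7.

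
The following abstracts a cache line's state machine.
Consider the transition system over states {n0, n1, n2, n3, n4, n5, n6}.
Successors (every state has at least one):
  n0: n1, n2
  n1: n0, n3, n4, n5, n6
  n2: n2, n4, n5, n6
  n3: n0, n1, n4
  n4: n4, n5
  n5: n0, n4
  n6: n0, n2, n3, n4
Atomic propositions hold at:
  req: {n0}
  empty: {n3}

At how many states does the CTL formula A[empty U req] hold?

A[empty U req]: least fixpoint, start Z0 = Sat(req) = {n0}, add states in Sat(empty) with every successor in Z. Already a fixed point.
Sat(A[empty U req]) = {n0}
|Sat(A[empty U req])| = |{n0}| = 1.

1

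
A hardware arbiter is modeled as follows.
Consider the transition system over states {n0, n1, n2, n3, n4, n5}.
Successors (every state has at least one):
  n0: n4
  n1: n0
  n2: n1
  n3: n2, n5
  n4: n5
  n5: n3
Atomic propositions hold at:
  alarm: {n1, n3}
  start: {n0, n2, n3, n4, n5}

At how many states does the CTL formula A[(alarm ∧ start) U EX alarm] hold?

Sat(alarm ∧ start) = {n3}
Sat(EX alarm) = {s : some successor in {n1, n3}} = {n2, n5}
A[(alarm ∧ start) U EX alarm]: least fixpoint, start Z0 = Sat(EX alarm) = {n2, n5}, add states in Sat(alarm ∧ start) with every successor in Z. Z1 = {n2, n3, n5}; fixed.
Sat(A[(alarm ∧ start) U EX alarm]) = {n2, n3, n5}
|Sat(A[(alarm ∧ start) U EX alarm])| = |{n2, n3, n5}| = 3.

3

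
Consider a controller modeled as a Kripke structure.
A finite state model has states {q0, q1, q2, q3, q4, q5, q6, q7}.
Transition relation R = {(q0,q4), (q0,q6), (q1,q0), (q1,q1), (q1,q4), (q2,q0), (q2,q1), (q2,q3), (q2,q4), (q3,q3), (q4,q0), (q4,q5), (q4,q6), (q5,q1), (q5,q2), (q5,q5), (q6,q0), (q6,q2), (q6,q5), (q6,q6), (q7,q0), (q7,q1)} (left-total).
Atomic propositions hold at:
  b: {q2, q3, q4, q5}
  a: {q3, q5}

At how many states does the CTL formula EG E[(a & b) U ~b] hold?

5

Sat(a & b) = {q3, q5}
Sat(~b) = {q0, q1, q6, q7}
E[(a & b) U ~b]: least fixpoint, start Z0 = Sat(~b) = {q0, q1, q6, q7}, add states in Sat(a & b) with some successor in Z. Z1 = {q0, q1, q5, q6, q7}; fixed.
Sat(E[(a & b) U ~b]) = {q0, q1, q5, q6, q7}
EG E[(a & b) U ~b]: greatest fixpoint, start Z0 = {q0, q1, q5, q6, q7}, keep only states in Sat with some successor in Z. Already a fixed point.
Sat(EG E[(a & b) U ~b]) = {q0, q1, q5, q6, q7}
|Sat(EG E[(a & b) U ~b])| = |{q0, q1, q5, q6, q7}| = 5.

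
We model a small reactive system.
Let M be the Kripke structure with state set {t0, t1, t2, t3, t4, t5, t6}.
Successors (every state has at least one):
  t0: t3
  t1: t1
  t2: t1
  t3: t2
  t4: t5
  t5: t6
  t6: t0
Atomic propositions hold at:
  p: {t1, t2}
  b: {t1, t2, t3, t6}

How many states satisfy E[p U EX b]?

5

Sat(EX b) = {s : some successor in {t1, t2, t3, t6}} = {t0, t1, t2, t3, t5}
E[p U EX b]: least fixpoint, start Z0 = Sat(EX b) = {t0, t1, t2, t3, t5}, add states in Sat(p) with some successor in Z. Already a fixed point.
Sat(E[p U EX b]) = {t0, t1, t2, t3, t5}
|Sat(E[p U EX b])| = |{t0, t1, t2, t3, t5}| = 5.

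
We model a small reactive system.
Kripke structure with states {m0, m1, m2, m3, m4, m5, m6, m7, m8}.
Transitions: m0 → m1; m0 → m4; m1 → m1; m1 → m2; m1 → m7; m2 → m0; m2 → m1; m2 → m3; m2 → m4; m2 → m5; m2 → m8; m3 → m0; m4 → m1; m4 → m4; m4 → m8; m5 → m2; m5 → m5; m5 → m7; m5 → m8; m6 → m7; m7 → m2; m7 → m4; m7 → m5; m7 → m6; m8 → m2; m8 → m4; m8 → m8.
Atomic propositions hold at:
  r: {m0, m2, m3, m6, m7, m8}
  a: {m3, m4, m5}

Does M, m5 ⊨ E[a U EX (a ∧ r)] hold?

Sat(a ∧ r) = {m3}
Sat(EX (a ∧ r)) = {s : some successor in {m3}} = {m2}
E[a U EX (a ∧ r)]: least fixpoint, start Z0 = Sat(EX (a ∧ r)) = {m2}, add states in Sat(a) with some successor in Z. Z1 = {m2, m5}; fixed.
Sat(E[a U EX (a ∧ r)]) = {m2, m5}
m5 ∈ Sat(E[a U EX (a ∧ r)]) = {m2, m5}, so the formula holds at m5.

Yes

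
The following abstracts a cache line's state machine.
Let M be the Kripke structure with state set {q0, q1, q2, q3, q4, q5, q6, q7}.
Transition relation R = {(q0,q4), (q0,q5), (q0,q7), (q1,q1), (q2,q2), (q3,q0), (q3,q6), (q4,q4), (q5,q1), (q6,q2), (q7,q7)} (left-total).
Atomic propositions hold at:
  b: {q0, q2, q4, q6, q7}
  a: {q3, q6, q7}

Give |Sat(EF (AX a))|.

Sat(AX a) = {s : every successor in {q3, q6, q7}} = {q7}
EF (AX a): least fixpoint, start Z0 = {q7}, add states with some successor in Z. Z1 = {q0, q7}; Z2 = {q0, q3, q7}; fixed.
Sat(EF (AX a)) = {q0, q3, q7}
|Sat(EF (AX a))| = |{q0, q3, q7}| = 3.

3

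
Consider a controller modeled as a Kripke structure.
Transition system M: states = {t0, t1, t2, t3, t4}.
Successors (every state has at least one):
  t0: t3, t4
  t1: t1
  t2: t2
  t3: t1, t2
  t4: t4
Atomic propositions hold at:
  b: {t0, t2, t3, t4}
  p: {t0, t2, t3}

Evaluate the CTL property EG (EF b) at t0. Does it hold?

Yes

EF b: least fixpoint, start Z0 = {t0, t2, t3, t4}, add states with some successor in Z. Already a fixed point.
Sat(EF b) = {t0, t2, t3, t4}
EG (EF b): greatest fixpoint, start Z0 = {t0, t2, t3, t4}, keep only states in Sat with some successor in Z. Already a fixed point.
Sat(EG (EF b)) = {t0, t2, t3, t4}
t0 ∈ Sat(EG (EF b)) = {t0, t2, t3, t4}, so the formula holds at t0.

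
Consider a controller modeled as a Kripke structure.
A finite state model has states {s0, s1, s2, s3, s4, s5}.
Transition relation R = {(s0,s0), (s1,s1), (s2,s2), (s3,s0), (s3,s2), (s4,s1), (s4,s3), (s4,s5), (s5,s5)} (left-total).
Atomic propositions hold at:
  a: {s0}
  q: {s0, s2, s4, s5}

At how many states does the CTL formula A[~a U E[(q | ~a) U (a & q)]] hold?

Sat(~a) = {s1, s2, s3, s4, s5}
Sat(q | ~a) = {s0, s1, s2, s3, s4, s5}
Sat(a & q) = {s0}
E[(q | ~a) U (a & q)]: least fixpoint, start Z0 = Sat((a & q)) = {s0}, add states in Sat(q | ~a) with some successor in Z. Z1 = {s0, s3}; Z2 = {s0, s3, s4}; fixed.
Sat(E[(q | ~a) U (a & q)]) = {s0, s3, s4}
A[~a U E[(q | ~a) U (a & q)]]: least fixpoint, start Z0 = Sat(E[(q | ~a) U (a & q)]) = {s0, s3, s4}, add states in Sat(~a) with every successor in Z. Already a fixed point.
Sat(A[~a U E[(q | ~a) U (a & q)]]) = {s0, s3, s4}
|Sat(A[~a U E[(q | ~a) U (a & q)]])| = |{s0, s3, s4}| = 3.

3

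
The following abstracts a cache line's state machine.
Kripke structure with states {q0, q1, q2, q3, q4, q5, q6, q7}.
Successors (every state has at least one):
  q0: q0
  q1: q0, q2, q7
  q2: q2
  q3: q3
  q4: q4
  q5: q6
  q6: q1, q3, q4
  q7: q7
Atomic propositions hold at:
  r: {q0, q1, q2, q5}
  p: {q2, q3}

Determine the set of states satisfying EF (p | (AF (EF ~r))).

{q1, q2, q3, q4, q5, q6, q7}

Sat(~r) = {q3, q4, q6, q7}
EF ~r: least fixpoint, start Z0 = {q3, q4, q6, q7}, add states with some successor in Z. Z1 = {q1, q3, q4, q5, q6, q7}; fixed.
Sat(EF ~r) = {q1, q3, q4, q5, q6, q7}
AF (EF ~r): least fixpoint, start Z0 = {q1, q3, q4, q5, q6, q7}, add states with every successor in Z. Already a fixed point.
Sat(AF (EF ~r)) = {q1, q3, q4, q5, q6, q7}
Sat(p | (AF (EF ~r))) = {q1, q2, q3, q4, q5, q6, q7}
EF (p | (AF (EF ~r))): least fixpoint, start Z0 = {q1, q2, q3, q4, q5, q6, q7}, add states with some successor in Z. Already a fixed point.
Sat(EF (p | (AF (EF ~r)))) = {q1, q2, q3, q4, q5, q6, q7}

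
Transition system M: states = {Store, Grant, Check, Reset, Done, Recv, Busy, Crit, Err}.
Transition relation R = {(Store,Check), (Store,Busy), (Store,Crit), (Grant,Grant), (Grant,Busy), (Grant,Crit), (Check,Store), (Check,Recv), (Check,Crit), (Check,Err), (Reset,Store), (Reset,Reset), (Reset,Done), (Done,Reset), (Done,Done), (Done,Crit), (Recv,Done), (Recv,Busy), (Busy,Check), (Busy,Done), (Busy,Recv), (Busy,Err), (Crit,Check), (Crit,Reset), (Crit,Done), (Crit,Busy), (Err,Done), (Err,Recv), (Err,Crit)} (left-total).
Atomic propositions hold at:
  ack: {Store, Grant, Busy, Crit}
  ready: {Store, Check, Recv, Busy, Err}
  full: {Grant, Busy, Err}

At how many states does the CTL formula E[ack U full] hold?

5

E[ack U full]: least fixpoint, start Z0 = Sat(full) = {Grant, Busy, Err}, add states in Sat(ack) with some successor in Z. Z1 = {Store, Grant, Busy, Crit, Err}; fixed.
Sat(E[ack U full]) = {Store, Grant, Busy, Crit, Err}
|Sat(E[ack U full])| = |{Store, Grant, Busy, Crit, Err}| = 5.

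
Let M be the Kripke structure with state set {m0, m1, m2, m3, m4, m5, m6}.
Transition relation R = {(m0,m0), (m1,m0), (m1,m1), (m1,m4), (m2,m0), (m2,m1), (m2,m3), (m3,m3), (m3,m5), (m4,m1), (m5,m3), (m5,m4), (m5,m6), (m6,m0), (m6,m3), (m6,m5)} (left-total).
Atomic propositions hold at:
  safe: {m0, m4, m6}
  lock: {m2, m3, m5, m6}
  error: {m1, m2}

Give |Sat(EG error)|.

EG error: greatest fixpoint, start Z0 = {m1, m2}, keep only states in Sat with some successor in Z. Already a fixed point.
Sat(EG error) = {m1, m2}
|Sat(EG error)| = |{m1, m2}| = 2.

2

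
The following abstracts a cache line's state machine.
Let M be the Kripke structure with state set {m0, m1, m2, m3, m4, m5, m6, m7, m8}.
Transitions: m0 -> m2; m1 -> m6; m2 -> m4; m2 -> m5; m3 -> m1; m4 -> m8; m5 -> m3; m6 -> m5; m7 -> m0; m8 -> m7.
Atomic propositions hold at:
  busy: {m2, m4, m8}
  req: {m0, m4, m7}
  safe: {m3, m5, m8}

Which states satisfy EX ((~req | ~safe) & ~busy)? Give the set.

Sat(~req) = {m1, m2, m3, m5, m6, m8}
Sat(~safe) = {m0, m1, m2, m4, m6, m7}
Sat(~req | ~safe) = {m0, m1, m2, m3, m4, m5, m6, m7, m8}
Sat(~busy) = {m0, m1, m3, m5, m6, m7}
Sat((~req | ~safe) & ~busy) = {m0, m1, m3, m5, m6, m7}
Sat(EX ((~req | ~safe) & ~busy)) = {s : some successor in {m0, m1, m3, m5, m6, m7}} = {m1, m2, m3, m5, m6, m7, m8}

{m1, m2, m3, m5, m6, m7, m8}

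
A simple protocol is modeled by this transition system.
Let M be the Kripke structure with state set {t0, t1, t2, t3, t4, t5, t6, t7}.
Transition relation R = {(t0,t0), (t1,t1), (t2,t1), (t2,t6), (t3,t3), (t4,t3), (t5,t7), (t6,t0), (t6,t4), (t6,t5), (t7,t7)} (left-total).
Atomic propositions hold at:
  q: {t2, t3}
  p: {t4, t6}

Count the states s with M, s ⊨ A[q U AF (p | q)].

4

Sat(p | q) = {t2, t3, t4, t6}
AF (p | q): least fixpoint, start Z0 = {t2, t3, t4, t6}, add states with every successor in Z. Already a fixed point.
Sat(AF (p | q)) = {t2, t3, t4, t6}
A[q U AF (p | q)]: least fixpoint, start Z0 = Sat(AF (p | q)) = {t2, t3, t4, t6}, add states in Sat(q) with every successor in Z. Already a fixed point.
Sat(A[q U AF (p | q)]) = {t2, t3, t4, t6}
|Sat(A[q U AF (p | q)])| = |{t2, t3, t4, t6}| = 4.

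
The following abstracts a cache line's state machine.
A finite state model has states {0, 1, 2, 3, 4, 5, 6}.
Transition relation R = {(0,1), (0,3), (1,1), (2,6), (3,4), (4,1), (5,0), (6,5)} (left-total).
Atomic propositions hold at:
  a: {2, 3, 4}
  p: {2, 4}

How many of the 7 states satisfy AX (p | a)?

1

Sat(p | a) = {2, 3, 4}
Sat(AX (p | a)) = {s : every successor in {2, 3, 4}} = {3}
|Sat(AX (p | a))| = |{3}| = 1.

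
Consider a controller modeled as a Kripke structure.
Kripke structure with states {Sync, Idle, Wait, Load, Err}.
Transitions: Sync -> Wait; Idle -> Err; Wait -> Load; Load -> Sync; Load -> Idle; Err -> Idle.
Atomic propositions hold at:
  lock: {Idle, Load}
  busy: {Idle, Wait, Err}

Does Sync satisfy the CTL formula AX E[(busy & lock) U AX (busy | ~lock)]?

No

Sat(busy & lock) = {Idle}
Sat(~lock) = {Sync, Wait, Err}
Sat(busy | ~lock) = {Sync, Idle, Wait, Err}
Sat(AX (busy | ~lock)) = {s : every successor in {Sync, Idle, Wait, Err}} = {Sync, Idle, Load, Err}
E[(busy & lock) U AX (busy | ~lock)]: least fixpoint, start Z0 = Sat(AX (busy | ~lock)) = {Sync, Idle, Load, Err}, add states in Sat(busy & lock) with some successor in Z. Already a fixed point.
Sat(E[(busy & lock) U AX (busy | ~lock)]) = {Sync, Idle, Load, Err}
Sat(AX E[(busy & lock) U AX (busy | ~lock)]) = {s : every successor in {Sync, Idle, Load, Err}} = {Idle, Wait, Load, Err}
Sync ∉ Sat(AX E[(busy & lock) U AX (busy | ~lock)]) = {Idle, Wait, Load, Err}, so the formula does not hold at Sync.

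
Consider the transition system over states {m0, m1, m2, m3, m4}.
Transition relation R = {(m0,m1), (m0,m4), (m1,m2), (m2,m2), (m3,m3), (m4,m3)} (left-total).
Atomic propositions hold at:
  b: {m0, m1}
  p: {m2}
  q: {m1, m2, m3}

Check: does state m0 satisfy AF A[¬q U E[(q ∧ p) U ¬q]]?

Sat(¬q) = {m0, m4}
Sat(q ∧ p) = {m2}
E[(q ∧ p) U ¬q]: least fixpoint, start Z0 = Sat(¬q) = {m0, m4}, add states in Sat(q ∧ p) with some successor in Z. Already a fixed point.
Sat(E[(q ∧ p) U ¬q]) = {m0, m4}
A[¬q U E[(q ∧ p) U ¬q]]: least fixpoint, start Z0 = Sat(E[(q ∧ p) U ¬q]) = {m0, m4}, add states in Sat(¬q) with every successor in Z. Already a fixed point.
Sat(A[¬q U E[(q ∧ p) U ¬q]]) = {m0, m4}
AF A[¬q U E[(q ∧ p) U ¬q]]: least fixpoint, start Z0 = {m0, m4}, add states with every successor in Z. Already a fixed point.
Sat(AF A[¬q U E[(q ∧ p) U ¬q]]) = {m0, m4}
m0 ∈ Sat(AF A[¬q U E[(q ∧ p) U ¬q]]) = {m0, m4}, so the formula holds at m0.

Yes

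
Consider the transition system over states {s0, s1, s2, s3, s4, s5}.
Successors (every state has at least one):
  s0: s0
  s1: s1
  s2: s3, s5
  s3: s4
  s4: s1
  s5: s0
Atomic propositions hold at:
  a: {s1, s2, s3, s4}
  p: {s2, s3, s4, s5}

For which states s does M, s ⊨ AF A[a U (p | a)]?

Sat(p | a) = {s1, s2, s3, s4, s5}
A[a U (p | a)]: least fixpoint, start Z0 = Sat((p | a)) = {s1, s2, s3, s4, s5}, add states in Sat(a) with every successor in Z. Already a fixed point.
Sat(A[a U (p | a)]) = {s1, s2, s3, s4, s5}
AF A[a U (p | a)]: least fixpoint, start Z0 = {s1, s2, s3, s4, s5}, add states with every successor in Z. Already a fixed point.
Sat(AF A[a U (p | a)]) = {s1, s2, s3, s4, s5}

{s1, s2, s3, s4, s5}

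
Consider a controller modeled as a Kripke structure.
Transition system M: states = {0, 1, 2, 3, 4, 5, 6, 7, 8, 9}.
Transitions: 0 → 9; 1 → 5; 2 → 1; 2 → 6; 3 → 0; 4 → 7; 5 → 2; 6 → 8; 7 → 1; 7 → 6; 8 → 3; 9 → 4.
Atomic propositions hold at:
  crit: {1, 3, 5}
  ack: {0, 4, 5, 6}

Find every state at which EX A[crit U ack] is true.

A[crit U ack]: least fixpoint, start Z0 = Sat(ack) = {0, 4, 5, 6}, add states in Sat(crit) with every successor in Z. Z1 = {0, 1, 3, 4, 5, 6}; fixed.
Sat(A[crit U ack]) = {0, 1, 3, 4, 5, 6}
Sat(EX A[crit U ack]) = {s : some successor in {0, 1, 3, 4, 5, 6}} = {1, 2, 3, 7, 8, 9}

{1, 2, 3, 7, 8, 9}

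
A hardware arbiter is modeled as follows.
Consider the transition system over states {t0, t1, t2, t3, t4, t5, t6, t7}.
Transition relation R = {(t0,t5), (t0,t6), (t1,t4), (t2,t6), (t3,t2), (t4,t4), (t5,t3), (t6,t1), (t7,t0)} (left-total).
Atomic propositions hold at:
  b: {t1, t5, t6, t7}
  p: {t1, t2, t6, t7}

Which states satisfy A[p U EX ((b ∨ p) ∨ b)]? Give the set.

{t0, t2, t3, t6, t7}

Sat(b ∨ p) = {t1, t2, t5, t6, t7}
Sat((b ∨ p) ∨ b) = {t1, t2, t5, t6, t7}
Sat(EX ((b ∨ p) ∨ b)) = {s : some successor in {t1, t2, t5, t6, t7}} = {t0, t2, t3, t6}
A[p U EX ((b ∨ p) ∨ b)]: least fixpoint, start Z0 = Sat(EX ((b ∨ p) ∨ b)) = {t0, t2, t3, t6}, add states in Sat(p) with every successor in Z. Z1 = {t0, t2, t3, t6, t7}; fixed.
Sat(A[p U EX ((b ∨ p) ∨ b)]) = {t0, t2, t3, t6, t7}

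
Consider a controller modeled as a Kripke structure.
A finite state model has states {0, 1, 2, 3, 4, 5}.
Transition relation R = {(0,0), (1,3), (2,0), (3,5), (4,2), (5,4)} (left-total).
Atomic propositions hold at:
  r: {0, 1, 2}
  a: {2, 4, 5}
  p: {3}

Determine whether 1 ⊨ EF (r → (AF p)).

Yes

AF p: least fixpoint, start Z0 = {3}, add states with every successor in Z. Z1 = {1, 3}; fixed.
Sat(AF p) = {1, 3}
Sat(r → (AF p)) = {1, 3, 4, 5}
EF (r → (AF p)): least fixpoint, start Z0 = {1, 3, 4, 5}, add states with some successor in Z. Already a fixed point.
Sat(EF (r → (AF p))) = {1, 3, 4, 5}
1 ∈ Sat(EF (r → (AF p))) = {1, 3, 4, 5}, so the formula holds at 1.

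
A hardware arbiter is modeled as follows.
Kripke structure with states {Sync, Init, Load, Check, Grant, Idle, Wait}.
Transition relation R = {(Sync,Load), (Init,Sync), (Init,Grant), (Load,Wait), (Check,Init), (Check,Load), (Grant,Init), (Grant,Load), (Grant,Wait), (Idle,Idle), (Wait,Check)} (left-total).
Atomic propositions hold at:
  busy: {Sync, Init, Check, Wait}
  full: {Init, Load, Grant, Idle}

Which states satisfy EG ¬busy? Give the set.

{Idle}

Sat(¬busy) = {Load, Grant, Idle}
EG ¬busy: greatest fixpoint, start Z0 = {Load, Grant, Idle}, keep only states in Sat with some successor in Z. Z1 = {Grant, Idle}; Z2 = {Idle}; fixed.
Sat(EG ¬busy) = {Idle}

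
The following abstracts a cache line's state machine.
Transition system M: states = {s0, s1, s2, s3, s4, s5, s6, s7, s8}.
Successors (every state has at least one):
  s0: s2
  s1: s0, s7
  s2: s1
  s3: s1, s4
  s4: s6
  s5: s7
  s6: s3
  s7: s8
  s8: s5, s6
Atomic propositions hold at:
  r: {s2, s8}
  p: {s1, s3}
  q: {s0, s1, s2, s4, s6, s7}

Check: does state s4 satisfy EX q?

Yes

Sat(EX q) = {s : some successor in {s0, s1, s2, s4, s6, s7}} = {s0, s1, s2, s3, s4, s5, s8}
s4 ∈ Sat(EX q) = {s0, s1, s2, s3, s4, s5, s8}, so the formula holds at s4.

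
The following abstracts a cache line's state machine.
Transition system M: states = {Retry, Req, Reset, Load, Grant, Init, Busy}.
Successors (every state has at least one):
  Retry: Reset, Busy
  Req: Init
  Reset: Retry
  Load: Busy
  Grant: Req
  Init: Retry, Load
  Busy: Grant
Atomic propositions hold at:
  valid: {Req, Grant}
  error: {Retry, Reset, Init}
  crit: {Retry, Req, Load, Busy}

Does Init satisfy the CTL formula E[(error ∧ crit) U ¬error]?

No

Sat(error ∧ crit) = {Retry}
Sat(¬error) = {Req, Load, Grant, Busy}
E[(error ∧ crit) U ¬error]: least fixpoint, start Z0 = Sat(¬error) = {Req, Load, Grant, Busy}, add states in Sat(error ∧ crit) with some successor in Z. Z1 = {Retry, Req, Load, Grant, Busy}; fixed.
Sat(E[(error ∧ crit) U ¬error]) = {Retry, Req, Load, Grant, Busy}
Init ∉ Sat(E[(error ∧ crit) U ¬error]) = {Retry, Req, Load, Grant, Busy}, so the formula does not hold at Init.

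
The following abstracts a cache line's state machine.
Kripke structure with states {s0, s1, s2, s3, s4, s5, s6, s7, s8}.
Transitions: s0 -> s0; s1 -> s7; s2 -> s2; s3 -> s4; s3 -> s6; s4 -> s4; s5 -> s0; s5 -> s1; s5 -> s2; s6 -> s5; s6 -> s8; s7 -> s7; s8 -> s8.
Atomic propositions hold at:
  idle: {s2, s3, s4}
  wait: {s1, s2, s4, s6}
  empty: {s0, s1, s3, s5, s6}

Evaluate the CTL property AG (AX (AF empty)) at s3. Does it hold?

No

AF empty: least fixpoint, start Z0 = {s0, s1, s3, s5, s6}, add states with every successor in Z. Already a fixed point.
Sat(AF empty) = {s0, s1, s3, s5, s6}
Sat(AX (AF empty)) = {s : every successor in {s0, s1, s3, s5, s6}} = {s0}
AG (AX (AF empty)): greatest fixpoint, start Z0 = {s0}, keep only states in Sat with every successor in Z. Already a fixed point.
Sat(AG (AX (AF empty))) = {s0}
s3 ∉ Sat(AG (AX (AF empty))) = {s0}, so the formula does not hold at s3.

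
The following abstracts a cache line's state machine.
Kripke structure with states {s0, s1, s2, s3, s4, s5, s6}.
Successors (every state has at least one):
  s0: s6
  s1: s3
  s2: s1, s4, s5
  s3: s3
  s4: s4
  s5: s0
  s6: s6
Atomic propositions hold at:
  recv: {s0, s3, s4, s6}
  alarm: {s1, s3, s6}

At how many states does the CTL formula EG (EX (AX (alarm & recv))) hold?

Sat(alarm & recv) = {s3, s6}
Sat(AX (alarm & recv)) = {s : every successor in {s3, s6}} = {s0, s1, s3, s6}
Sat(EX (AX (alarm & recv))) = {s : some successor in {s0, s1, s3, s6}} = {s0, s1, s2, s3, s5, s6}
EG (EX (AX (alarm & recv))): greatest fixpoint, start Z0 = {s0, s1, s2, s3, s5, s6}, keep only states in Sat with some successor in Z. Already a fixed point.
Sat(EG (EX (AX (alarm & recv)))) = {s0, s1, s2, s3, s5, s6}
|Sat(EG (EX (AX (alarm & recv))))| = |{s0, s1, s2, s3, s5, s6}| = 6.

6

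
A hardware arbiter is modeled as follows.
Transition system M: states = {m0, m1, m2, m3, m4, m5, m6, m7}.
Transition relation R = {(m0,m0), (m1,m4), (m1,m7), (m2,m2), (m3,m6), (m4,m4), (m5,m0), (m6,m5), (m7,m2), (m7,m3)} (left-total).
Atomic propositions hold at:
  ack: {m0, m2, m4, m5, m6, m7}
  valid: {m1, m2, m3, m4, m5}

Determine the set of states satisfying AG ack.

{m0, m2, m4, m5, m6}

AG ack: greatest fixpoint, start Z0 = {m0, m2, m4, m5, m6, m7}, keep only states in Sat with every successor in Z. Z1 = {m0, m2, m4, m5, m6}; fixed.
Sat(AG ack) = {m0, m2, m4, m5, m6}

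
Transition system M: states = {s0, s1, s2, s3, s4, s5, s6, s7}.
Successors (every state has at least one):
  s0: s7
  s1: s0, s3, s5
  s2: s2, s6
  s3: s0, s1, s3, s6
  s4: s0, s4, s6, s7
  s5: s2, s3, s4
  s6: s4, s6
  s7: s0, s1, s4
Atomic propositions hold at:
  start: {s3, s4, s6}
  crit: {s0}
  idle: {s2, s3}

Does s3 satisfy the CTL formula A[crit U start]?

Yes

A[crit U start]: least fixpoint, start Z0 = Sat(start) = {s3, s4, s6}, add states in Sat(crit) with every successor in Z. Already a fixed point.
Sat(A[crit U start]) = {s3, s4, s6}
s3 ∈ Sat(A[crit U start]) = {s3, s4, s6}, so the formula holds at s3.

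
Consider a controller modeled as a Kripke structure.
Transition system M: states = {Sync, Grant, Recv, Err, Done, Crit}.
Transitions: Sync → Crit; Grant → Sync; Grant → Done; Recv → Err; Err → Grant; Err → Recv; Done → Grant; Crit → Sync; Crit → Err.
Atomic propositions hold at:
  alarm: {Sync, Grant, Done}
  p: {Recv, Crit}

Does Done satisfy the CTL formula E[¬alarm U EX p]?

Sat(¬alarm) = {Recv, Err, Crit}
Sat(EX p) = {s : some successor in {Recv, Crit}} = {Sync, Err}
E[¬alarm U EX p]: least fixpoint, start Z0 = Sat(EX p) = {Sync, Err}, add states in Sat(¬alarm) with some successor in Z. Z1 = {Sync, Recv, Err, Crit}; fixed.
Sat(E[¬alarm U EX p]) = {Sync, Recv, Err, Crit}
Done ∉ Sat(E[¬alarm U EX p]) = {Sync, Recv, Err, Crit}, so the formula does not hold at Done.

No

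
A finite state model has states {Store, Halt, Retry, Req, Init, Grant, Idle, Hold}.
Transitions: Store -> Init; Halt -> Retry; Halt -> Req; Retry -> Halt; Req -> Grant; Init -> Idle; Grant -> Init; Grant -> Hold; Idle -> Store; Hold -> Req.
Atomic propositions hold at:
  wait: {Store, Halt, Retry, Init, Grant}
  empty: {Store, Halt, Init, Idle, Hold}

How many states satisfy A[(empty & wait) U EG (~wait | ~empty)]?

3

Sat(empty & wait) = {Store, Halt, Init}
Sat(~wait) = {Req, Idle, Hold}
Sat(~empty) = {Retry, Req, Grant}
Sat(~wait | ~empty) = {Retry, Req, Grant, Idle, Hold}
EG (~wait | ~empty): greatest fixpoint, start Z0 = {Retry, Req, Grant, Idle, Hold}, keep only states in Sat with some successor in Z. Z1 = {Req, Grant, Hold}; fixed.
Sat(EG (~wait | ~empty)) = {Req, Grant, Hold}
A[(empty & wait) U EG (~wait | ~empty)]: least fixpoint, start Z0 = Sat(EG (~wait | ~empty)) = {Req, Grant, Hold}, add states in Sat(empty & wait) with every successor in Z. Already a fixed point.
Sat(A[(empty & wait) U EG (~wait | ~empty)]) = {Req, Grant, Hold}
|Sat(A[(empty & wait) U EG (~wait | ~empty)])| = |{Req, Grant, Hold}| = 3.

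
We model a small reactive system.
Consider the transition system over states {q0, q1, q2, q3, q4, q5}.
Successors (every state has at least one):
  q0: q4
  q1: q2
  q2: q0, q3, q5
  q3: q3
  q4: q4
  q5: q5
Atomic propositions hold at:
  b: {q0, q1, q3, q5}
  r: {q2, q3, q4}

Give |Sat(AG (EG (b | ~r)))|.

2

Sat(~r) = {q0, q1, q5}
Sat(b | ~r) = {q0, q1, q3, q5}
EG (b | ~r): greatest fixpoint, start Z0 = {q0, q1, q3, q5}, keep only states in Sat with some successor in Z. Z1 = {q3, q5}; fixed.
Sat(EG (b | ~r)) = {q3, q5}
AG (EG (b | ~r)): greatest fixpoint, start Z0 = {q3, q5}, keep only states in Sat with every successor in Z. Already a fixed point.
Sat(AG (EG (b | ~r))) = {q3, q5}
|Sat(AG (EG (b | ~r)))| = |{q3, q5}| = 2.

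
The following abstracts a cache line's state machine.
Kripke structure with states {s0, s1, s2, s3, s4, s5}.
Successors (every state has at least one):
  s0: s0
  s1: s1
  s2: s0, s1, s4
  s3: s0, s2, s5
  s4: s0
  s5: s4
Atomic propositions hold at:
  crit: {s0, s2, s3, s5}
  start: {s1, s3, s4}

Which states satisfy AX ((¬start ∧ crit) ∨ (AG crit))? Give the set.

Sat(¬start) = {s0, s2, s5}
Sat(¬start ∧ crit) = {s0, s2, s5}
AG crit: greatest fixpoint, start Z0 = {s0, s2, s3, s5}, keep only states in Sat with every successor in Z. Z1 = {s0, s3}; Z2 = {s0}; fixed.
Sat(AG crit) = {s0}
Sat((¬start ∧ crit) ∨ (AG crit)) = {s0, s2, s5}
Sat(AX ((¬start ∧ crit) ∨ (AG crit))) = {s : every successor in {s0, s2, s5}} = {s0, s3, s4}

{s0, s3, s4}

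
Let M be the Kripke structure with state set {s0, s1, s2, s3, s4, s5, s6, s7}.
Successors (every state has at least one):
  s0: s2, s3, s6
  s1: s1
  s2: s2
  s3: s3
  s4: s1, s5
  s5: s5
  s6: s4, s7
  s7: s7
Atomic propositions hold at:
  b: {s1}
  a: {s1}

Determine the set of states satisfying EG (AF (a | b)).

Sat(a | b) = {s1}
AF (a | b): least fixpoint, start Z0 = {s1}, add states with every successor in Z. Already a fixed point.
Sat(AF (a | b)) = {s1}
EG (AF (a | b)): greatest fixpoint, start Z0 = {s1}, keep only states in Sat with some successor in Z. Already a fixed point.
Sat(EG (AF (a | b))) = {s1}

{s1}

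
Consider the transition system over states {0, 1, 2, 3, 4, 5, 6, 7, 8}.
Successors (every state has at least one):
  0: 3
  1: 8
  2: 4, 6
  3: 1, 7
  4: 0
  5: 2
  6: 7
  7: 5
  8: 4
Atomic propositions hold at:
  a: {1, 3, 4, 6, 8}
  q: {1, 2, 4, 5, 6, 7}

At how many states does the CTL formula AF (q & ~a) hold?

4

Sat(~a) = {0, 2, 5, 7}
Sat(q & ~a) = {2, 5, 7}
AF (q & ~a): least fixpoint, start Z0 = {2, 5, 7}, add states with every successor in Z. Z1 = {2, 5, 6, 7}; fixed.
Sat(AF (q & ~a)) = {2, 5, 6, 7}
|Sat(AF (q & ~a))| = |{2, 5, 6, 7}| = 4.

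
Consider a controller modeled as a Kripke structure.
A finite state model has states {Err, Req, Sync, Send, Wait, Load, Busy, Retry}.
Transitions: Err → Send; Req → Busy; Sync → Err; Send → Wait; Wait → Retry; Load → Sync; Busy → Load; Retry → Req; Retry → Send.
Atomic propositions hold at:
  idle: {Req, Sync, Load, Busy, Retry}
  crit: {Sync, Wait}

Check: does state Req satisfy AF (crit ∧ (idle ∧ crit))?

Sat(idle ∧ crit) = {Sync}
Sat(crit ∧ (idle ∧ crit)) = {Sync}
AF (crit ∧ (idle ∧ crit)): least fixpoint, start Z0 = {Sync}, add states with every successor in Z. Z1 = {Sync, Load}; Z2 = {Sync, Load, Busy}; Z3 = {Req, Sync, Load, Busy}; fixed.
Sat(AF (crit ∧ (idle ∧ crit))) = {Req, Sync, Load, Busy}
Req ∈ Sat(AF (crit ∧ (idle ∧ crit))) = {Req, Sync, Load, Busy}, so the formula holds at Req.

Yes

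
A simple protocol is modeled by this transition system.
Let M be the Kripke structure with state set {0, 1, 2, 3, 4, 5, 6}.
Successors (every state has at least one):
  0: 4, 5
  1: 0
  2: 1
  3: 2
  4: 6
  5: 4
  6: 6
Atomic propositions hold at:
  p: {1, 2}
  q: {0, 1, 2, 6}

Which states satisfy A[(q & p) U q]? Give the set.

{0, 1, 2, 6}

Sat(q & p) = {1, 2}
A[(q & p) U q]: least fixpoint, start Z0 = Sat(q) = {0, 1, 2, 6}, add states in Sat(q & p) with every successor in Z. Already a fixed point.
Sat(A[(q & p) U q]) = {0, 1, 2, 6}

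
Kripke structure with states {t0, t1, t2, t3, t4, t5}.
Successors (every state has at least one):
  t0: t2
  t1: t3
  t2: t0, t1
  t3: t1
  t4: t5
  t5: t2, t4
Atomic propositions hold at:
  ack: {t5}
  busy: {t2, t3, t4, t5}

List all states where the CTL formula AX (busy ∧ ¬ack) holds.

Sat(¬ack) = {t0, t1, t2, t3, t4}
Sat(busy ∧ ¬ack) = {t2, t3, t4}
Sat(AX (busy ∧ ¬ack)) = {s : every successor in {t2, t3, t4}} = {t0, t1, t5}

{t0, t1, t5}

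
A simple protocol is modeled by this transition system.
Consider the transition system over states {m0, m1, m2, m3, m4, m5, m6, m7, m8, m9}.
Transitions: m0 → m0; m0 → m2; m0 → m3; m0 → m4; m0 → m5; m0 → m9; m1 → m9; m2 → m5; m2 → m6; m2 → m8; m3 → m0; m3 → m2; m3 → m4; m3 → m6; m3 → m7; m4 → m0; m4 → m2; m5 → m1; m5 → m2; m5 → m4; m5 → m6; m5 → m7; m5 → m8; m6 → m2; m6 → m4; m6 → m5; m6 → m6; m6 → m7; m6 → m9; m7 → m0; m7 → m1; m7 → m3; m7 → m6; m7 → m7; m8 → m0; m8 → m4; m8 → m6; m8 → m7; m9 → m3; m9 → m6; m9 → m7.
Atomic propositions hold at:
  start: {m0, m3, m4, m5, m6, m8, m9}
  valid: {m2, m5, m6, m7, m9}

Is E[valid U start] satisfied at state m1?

E[valid U start]: least fixpoint, start Z0 = Sat(start) = {m0, m3, m4, m5, m6, m8, m9}, add states in Sat(valid) with some successor in Z. Z1 = {m0, m2, m3, m4, m5, m6, m7, m8, m9}; fixed.
Sat(E[valid U start]) = {m0, m2, m3, m4, m5, m6, m7, m8, m9}
m1 ∉ Sat(E[valid U start]) = {m0, m2, m3, m4, m5, m6, m7, m8, m9}, so the formula does not hold at m1.

No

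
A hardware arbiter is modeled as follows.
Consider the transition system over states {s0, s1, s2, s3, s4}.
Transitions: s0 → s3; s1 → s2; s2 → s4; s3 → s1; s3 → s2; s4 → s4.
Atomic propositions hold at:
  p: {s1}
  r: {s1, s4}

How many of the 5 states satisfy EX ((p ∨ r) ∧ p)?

Sat(p ∨ r) = {s1, s4}
Sat((p ∨ r) ∧ p) = {s1}
Sat(EX ((p ∨ r) ∧ p)) = {s : some successor in {s1}} = {s3}
|Sat(EX ((p ∨ r) ∧ p))| = |{s3}| = 1.

1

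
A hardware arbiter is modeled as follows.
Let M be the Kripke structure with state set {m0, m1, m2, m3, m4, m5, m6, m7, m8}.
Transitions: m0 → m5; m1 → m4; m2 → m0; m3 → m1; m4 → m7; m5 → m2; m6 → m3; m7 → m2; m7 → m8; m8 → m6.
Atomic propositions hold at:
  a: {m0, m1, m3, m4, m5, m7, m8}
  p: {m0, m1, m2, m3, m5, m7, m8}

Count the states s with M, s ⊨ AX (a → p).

8

Sat(a → p) = {m0, m1, m2, m3, m5, m6, m7, m8}
Sat(AX (a → p)) = {s : every successor in {m0, m1, m2, m3, m5, m6, m7, m8}} = {m0, m2, m3, m4, m5, m6, m7, m8}
|Sat(AX (a → p))| = |{m0, m2, m3, m4, m5, m6, m7, m8}| = 8.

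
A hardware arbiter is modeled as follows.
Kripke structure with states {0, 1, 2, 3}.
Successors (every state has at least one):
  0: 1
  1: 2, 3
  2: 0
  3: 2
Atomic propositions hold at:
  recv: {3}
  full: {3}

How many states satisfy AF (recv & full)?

1

Sat(recv & full) = {3}
AF (recv & full): least fixpoint, start Z0 = {3}, add states with every successor in Z. Already a fixed point.
Sat(AF (recv & full)) = {3}
|Sat(AF (recv & full))| = |{3}| = 1.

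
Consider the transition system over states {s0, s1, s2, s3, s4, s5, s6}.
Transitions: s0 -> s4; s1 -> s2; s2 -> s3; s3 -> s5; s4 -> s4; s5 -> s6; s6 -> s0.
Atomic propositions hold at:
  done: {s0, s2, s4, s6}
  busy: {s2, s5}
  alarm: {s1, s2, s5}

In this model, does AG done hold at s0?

Yes

AG done: greatest fixpoint, start Z0 = {s0, s2, s4, s6}, keep only states in Sat with every successor in Z. Z1 = {s0, s4, s6}; fixed.
Sat(AG done) = {s0, s4, s6}
s0 ∈ Sat(AG done) = {s0, s4, s6}, so the formula holds at s0.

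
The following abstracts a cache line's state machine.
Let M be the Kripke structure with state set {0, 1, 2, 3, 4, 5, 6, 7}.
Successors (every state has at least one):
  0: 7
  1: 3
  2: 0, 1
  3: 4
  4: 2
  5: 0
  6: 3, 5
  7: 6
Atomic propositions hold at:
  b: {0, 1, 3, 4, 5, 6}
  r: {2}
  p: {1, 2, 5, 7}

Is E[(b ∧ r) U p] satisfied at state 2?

Yes

Sat(b ∧ r) = ∅
E[(b ∧ r) U p]: least fixpoint, start Z0 = Sat(p) = {1, 2, 5, 7}, add states in Sat(b ∧ r) with some successor in Z. Already a fixed point.
Sat(E[(b ∧ r) U p]) = {1, 2, 5, 7}
2 ∈ Sat(E[(b ∧ r) U p]) = {1, 2, 5, 7}, so the formula holds at 2.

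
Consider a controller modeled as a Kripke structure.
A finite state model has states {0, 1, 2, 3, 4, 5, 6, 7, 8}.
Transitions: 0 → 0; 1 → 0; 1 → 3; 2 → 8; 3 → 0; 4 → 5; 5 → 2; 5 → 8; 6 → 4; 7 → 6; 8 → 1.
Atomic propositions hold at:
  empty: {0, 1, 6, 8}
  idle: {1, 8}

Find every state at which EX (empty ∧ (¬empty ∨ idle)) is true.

Sat(¬empty) = {2, 3, 4, 5, 7}
Sat(¬empty ∨ idle) = {1, 2, 3, 4, 5, 7, 8}
Sat(empty ∧ (¬empty ∨ idle)) = {1, 8}
Sat(EX (empty ∧ (¬empty ∨ idle))) = {s : some successor in {1, 8}} = {2, 5, 8}

{2, 5, 8}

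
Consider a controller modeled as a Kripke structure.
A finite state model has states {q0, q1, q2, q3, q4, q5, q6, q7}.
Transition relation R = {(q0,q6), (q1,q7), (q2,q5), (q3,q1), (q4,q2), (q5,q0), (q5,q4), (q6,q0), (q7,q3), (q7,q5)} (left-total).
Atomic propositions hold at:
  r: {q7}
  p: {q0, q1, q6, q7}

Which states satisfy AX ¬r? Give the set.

{q0, q2, q3, q4, q5, q6, q7}

Sat(¬r) = {q0, q1, q2, q3, q4, q5, q6}
Sat(AX ¬r) = {s : every successor in {q0, q1, q2, q3, q4, q5, q6}} = {q0, q2, q3, q4, q5, q6, q7}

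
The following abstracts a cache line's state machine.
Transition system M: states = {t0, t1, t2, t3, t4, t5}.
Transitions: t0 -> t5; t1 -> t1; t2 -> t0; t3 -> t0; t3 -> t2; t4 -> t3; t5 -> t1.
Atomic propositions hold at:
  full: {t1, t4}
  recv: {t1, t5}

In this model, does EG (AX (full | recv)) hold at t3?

No

Sat(full | recv) = {t1, t4, t5}
Sat(AX (full | recv)) = {s : every successor in {t1, t4, t5}} = {t0, t1, t5}
EG (AX (full | recv)): greatest fixpoint, start Z0 = {t0, t1, t5}, keep only states in Sat with some successor in Z. Already a fixed point.
Sat(EG (AX (full | recv))) = {t0, t1, t5}
t3 ∉ Sat(EG (AX (full | recv))) = {t0, t1, t5}, so the formula does not hold at t3.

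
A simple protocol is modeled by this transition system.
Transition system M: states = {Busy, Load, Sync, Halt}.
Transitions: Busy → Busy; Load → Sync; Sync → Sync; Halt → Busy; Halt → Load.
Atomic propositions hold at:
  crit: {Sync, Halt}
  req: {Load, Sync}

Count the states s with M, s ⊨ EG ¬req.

2

Sat(¬req) = {Busy, Halt}
EG ¬req: greatest fixpoint, start Z0 = {Busy, Halt}, keep only states in Sat with some successor in Z. Already a fixed point.
Sat(EG ¬req) = {Busy, Halt}
|Sat(EG ¬req)| = |{Busy, Halt}| = 2.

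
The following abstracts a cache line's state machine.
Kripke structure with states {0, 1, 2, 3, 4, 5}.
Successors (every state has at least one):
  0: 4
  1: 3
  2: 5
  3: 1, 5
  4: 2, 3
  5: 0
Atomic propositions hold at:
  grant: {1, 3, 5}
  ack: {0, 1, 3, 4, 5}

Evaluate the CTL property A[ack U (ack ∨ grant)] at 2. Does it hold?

No

Sat(ack ∨ grant) = {0, 1, 3, 4, 5}
A[ack U (ack ∨ grant)]: least fixpoint, start Z0 = Sat((ack ∨ grant)) = {0, 1, 3, 4, 5}, add states in Sat(ack) with every successor in Z. Already a fixed point.
Sat(A[ack U (ack ∨ grant)]) = {0, 1, 3, 4, 5}
2 ∉ Sat(A[ack U (ack ∨ grant)]) = {0, 1, 3, 4, 5}, so the formula does not hold at 2.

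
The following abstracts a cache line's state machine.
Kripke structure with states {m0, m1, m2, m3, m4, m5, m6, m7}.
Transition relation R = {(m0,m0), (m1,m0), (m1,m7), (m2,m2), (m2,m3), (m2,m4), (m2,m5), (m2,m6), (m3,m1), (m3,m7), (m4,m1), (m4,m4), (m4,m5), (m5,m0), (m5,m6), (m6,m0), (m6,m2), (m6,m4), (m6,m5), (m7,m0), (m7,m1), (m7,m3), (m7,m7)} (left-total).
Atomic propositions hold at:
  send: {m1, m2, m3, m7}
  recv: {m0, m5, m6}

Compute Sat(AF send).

AF send: least fixpoint, start Z0 = {m1, m2, m3, m7}, add states with every successor in Z. Already a fixed point.
Sat(AF send) = {m1, m2, m3, m7}

{m1, m2, m3, m7}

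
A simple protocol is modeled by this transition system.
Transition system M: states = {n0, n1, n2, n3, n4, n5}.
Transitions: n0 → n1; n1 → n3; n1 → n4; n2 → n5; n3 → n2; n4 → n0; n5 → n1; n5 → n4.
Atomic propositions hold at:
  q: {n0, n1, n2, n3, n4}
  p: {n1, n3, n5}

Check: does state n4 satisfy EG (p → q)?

Yes

Sat(p → q) = {n0, n1, n2, n3, n4}
EG (p → q): greatest fixpoint, start Z0 = {n0, n1, n2, n3, n4}, keep only states in Sat with some successor in Z. Z1 = {n0, n1, n3, n4}; Z2 = {n0, n1, n4}; fixed.
Sat(EG (p → q)) = {n0, n1, n4}
n4 ∈ Sat(EG (p → q)) = {n0, n1, n4}, so the formula holds at n4.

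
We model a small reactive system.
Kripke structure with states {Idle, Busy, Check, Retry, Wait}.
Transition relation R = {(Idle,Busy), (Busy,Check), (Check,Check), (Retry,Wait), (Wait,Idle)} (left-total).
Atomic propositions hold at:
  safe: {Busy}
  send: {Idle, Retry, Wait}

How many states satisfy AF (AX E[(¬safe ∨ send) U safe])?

Sat(¬safe) = {Idle, Check, Retry, Wait}
Sat(¬safe ∨ send) = {Idle, Check, Retry, Wait}
E[(¬safe ∨ send) U safe]: least fixpoint, start Z0 = Sat(safe) = {Busy}, add states in Sat(¬safe ∨ send) with some successor in Z. Z1 = {Idle, Busy}; Z2 = {Idle, Busy, Wait}; Z3 = {Idle, Busy, Retry, Wait}; fixed.
Sat(E[(¬safe ∨ send) U safe]) = {Idle, Busy, Retry, Wait}
Sat(AX E[(¬safe ∨ send) U safe]) = {s : every successor in {Idle, Busy, Retry, Wait}} = {Idle, Retry, Wait}
AF (AX E[(¬safe ∨ send) U safe]): least fixpoint, start Z0 = {Idle, Retry, Wait}, add states with every successor in Z. Already a fixed point.
Sat(AF (AX E[(¬safe ∨ send) U safe])) = {Idle, Retry, Wait}
|Sat(AF (AX E[(¬safe ∨ send) U safe]))| = |{Idle, Retry, Wait}| = 3.

3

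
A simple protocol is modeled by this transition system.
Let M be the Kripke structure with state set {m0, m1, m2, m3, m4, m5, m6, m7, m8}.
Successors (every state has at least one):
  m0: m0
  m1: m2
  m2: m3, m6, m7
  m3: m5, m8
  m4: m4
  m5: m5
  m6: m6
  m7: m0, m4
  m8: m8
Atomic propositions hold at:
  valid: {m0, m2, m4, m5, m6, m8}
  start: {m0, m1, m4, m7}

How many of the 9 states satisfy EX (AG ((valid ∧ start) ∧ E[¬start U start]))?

Sat(valid ∧ start) = {m0, m4}
Sat(¬start) = {m2, m3, m5, m6, m8}
E[¬start U start]: least fixpoint, start Z0 = Sat(start) = {m0, m1, m4, m7}, add states in Sat(¬start) with some successor in Z. Z1 = {m0, m1, m2, m4, m7}; fixed.
Sat(E[¬start U start]) = {m0, m1, m2, m4, m7}
Sat((valid ∧ start) ∧ E[¬start U start]) = {m0, m4}
AG ((valid ∧ start) ∧ E[¬start U start]): greatest fixpoint, start Z0 = {m0, m4}, keep only states in Sat with every successor in Z. Already a fixed point.
Sat(AG ((valid ∧ start) ∧ E[¬start U start])) = {m0, m4}
Sat(EX (AG ((valid ∧ start) ∧ E[¬start U start]))) = {s : some successor in {m0, m4}} = {m0, m4, m7}
|Sat(EX (AG ((valid ∧ start) ∧ E[¬start U start])))| = |{m0, m4, m7}| = 3.

3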